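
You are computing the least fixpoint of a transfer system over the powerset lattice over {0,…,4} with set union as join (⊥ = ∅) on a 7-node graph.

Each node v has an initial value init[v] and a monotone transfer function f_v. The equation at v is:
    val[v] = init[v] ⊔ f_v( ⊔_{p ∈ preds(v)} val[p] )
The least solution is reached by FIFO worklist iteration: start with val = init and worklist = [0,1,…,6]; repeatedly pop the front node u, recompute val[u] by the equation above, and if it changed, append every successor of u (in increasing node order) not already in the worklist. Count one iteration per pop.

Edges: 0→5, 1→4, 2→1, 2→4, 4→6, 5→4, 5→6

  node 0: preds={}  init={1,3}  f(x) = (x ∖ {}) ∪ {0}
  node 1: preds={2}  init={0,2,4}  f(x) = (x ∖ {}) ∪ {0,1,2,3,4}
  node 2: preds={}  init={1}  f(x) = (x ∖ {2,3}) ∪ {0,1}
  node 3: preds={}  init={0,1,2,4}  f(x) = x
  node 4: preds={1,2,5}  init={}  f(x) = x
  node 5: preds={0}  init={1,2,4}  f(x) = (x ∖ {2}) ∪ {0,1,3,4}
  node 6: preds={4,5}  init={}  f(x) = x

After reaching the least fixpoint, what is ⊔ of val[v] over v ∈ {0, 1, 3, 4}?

Trace (9 dequeues):
  [1] u=0 | in {} | out {0,1,3} | prev {1,3} | push {}
  [2] u=1 | in {1} | out {0,1,2,3,4} | prev {0,2,4} | push {}
  [3] u=2 | in {} | out {0,1} | prev {1} | push {1}
  [4] u=3 | in {} | out {0,1,2,4} | ==
  [5] u=4 | in {0,1,2,3,4} | out {0,1,2,3,4} | prev {} | push {}
  [6] u=5 | in {0,1,3} | out {0,1,2,3,4} | prev {1,2,4} | push {4}
  [7] u=6 | in {0,1,2,3,4} | out {0,1,2,3,4} | prev {} | push {}
  [8] u=1 | in {0,1} | out {0,1,2,3,4} | ==
  [9] u=4 | in {0,1,2,3,4} | out {0,1,2,3,4} | ==

Converged values:
  [0] {0,1,3}
  [1] {0,1,2,3,4}
  [2] {0,1}
  [3] {0,1,2,4}
  [4] {0,1,2,3,4}
  [5] {0,1,2,3,4}
  [6] {0,1,2,3,4}

{0,1,2,3,4}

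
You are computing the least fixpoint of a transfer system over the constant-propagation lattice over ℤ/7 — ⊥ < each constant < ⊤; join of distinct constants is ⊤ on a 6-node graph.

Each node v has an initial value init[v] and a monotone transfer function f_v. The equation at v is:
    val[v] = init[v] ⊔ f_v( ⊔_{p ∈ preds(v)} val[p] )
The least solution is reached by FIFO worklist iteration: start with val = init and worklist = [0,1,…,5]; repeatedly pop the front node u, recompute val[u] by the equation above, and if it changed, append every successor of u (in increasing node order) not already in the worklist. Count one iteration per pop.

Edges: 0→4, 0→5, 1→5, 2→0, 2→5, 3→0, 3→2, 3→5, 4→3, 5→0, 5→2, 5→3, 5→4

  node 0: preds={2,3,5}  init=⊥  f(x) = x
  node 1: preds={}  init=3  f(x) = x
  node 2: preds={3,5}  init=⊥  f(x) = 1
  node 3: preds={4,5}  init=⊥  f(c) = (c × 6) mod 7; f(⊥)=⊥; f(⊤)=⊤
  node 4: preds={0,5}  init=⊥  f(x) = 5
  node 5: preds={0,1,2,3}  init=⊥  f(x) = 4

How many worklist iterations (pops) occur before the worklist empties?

12

Trace (12 dequeues):
  [1] u=0 | in ⊥ | out ⊥ | ==
  [2] u=1 | in ⊥ | out 3 | ==
  [3] u=2 | in ⊥ | out 1 | prev ⊥ | push {0}
  [4] u=3 | in ⊥ | out ⊥ | ==
  [5] u=4 | in ⊥ | out 5 | prev ⊥ | push {3}
  [6] u=5 | in ⊤ | out 4 | prev ⊥ | push {2,4}
  [7] u=0 | in ⊤ | out ⊤ | prev ⊥ | push {5}
  [8] u=3 | in ⊤ | out ⊤ | prev ⊥ | push {0}
  [9] u=2 | in ⊤ | out 1 | ==
  [10] u=4 | in ⊤ | out 5 | ==
  [11] u=5 | in ⊤ | out 4 | ==
  [12] u=0 | in ⊤ | out ⊤ | ==

Converged values:
  [0] ⊤
  [1] 3
  [2] 1
  [3] ⊤
  [4] 5
  [5] 4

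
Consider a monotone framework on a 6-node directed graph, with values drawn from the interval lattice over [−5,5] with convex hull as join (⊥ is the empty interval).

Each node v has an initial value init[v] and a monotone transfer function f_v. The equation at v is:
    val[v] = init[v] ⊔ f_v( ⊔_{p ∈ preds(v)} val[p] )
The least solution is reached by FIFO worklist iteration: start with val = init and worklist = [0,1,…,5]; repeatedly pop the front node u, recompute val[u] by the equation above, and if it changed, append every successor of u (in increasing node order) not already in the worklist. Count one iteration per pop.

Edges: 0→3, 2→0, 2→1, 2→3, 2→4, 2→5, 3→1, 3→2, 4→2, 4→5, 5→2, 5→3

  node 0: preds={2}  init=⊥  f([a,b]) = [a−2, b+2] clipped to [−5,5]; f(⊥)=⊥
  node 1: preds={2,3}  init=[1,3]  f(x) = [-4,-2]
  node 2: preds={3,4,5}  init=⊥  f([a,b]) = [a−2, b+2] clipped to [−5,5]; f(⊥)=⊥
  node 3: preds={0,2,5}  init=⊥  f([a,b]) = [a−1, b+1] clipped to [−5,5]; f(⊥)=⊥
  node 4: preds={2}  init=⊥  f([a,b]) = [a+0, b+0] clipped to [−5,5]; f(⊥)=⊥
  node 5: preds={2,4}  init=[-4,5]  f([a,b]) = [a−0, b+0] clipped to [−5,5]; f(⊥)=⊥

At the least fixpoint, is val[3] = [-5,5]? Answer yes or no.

Worklist (10 pops):
  #1 pop 0: in=⊥ → ⊥ (no change)
  #2 pop 1: in=⊥ → [-4,3] (was [1,3]); enqueue []
  #3 pop 2: in=[-4,5] → [-5,5] (was ⊥); enqueue [0,1]
  #4 pop 3: in=[-5,5] → [-5,5] (was ⊥); enqueue [2]
  #5 pop 4: in=[-5,5] → [-5,5] (was ⊥); enqueue []
  #6 pop 5: in=[-5,5] → [-5,5] (was [-4,5]); enqueue [3]
  #7 pop 0: in=[-5,5] → [-5,5] (was ⊥); enqueue []
  #8 pop 1: in=[-5,5] → [-4,3] (no change)
  #9 pop 2: in=[-5,5] → [-5,5] (no change)
  #10 pop 3: in=[-5,5] → [-5,5] (no change)

Fixpoint:
  val[0] = [-5,5]
  val[1] = [-4,3]
  val[2] = [-5,5]
  val[3] = [-5,5]
  val[4] = [-5,5]
  val[5] = [-5,5]

yes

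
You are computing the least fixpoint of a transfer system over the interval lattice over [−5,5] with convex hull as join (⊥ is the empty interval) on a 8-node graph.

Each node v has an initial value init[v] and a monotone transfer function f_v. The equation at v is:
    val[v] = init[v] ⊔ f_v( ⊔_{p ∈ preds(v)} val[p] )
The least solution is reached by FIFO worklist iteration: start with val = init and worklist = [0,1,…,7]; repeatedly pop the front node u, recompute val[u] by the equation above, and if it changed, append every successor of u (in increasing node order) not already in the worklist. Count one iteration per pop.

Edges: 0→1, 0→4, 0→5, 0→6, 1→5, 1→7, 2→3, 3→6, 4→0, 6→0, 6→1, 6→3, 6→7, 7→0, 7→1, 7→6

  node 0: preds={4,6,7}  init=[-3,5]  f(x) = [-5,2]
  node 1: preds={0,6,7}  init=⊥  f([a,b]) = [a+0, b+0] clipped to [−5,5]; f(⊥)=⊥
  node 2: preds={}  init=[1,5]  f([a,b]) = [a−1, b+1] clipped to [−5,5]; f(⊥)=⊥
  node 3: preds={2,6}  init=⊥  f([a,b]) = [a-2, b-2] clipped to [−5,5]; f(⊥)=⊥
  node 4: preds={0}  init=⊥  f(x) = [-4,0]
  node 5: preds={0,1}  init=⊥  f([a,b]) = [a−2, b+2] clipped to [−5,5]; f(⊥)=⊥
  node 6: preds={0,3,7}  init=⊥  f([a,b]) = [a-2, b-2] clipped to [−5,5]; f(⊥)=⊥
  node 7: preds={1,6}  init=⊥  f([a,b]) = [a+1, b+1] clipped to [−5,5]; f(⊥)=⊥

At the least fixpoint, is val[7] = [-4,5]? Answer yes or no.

Iteration log — 12 steps:
  step 1. node 0  ⊔preds=⊥  new=[-5,5]  old=[-3,5]  +wl: 
  step 2. node 1  ⊔preds=[-5,5]  new=[-5,5]  old=⊥  +wl: 
  step 3. node 2  ⊔preds=⊥  new=[1,5]  stable
  step 4. node 3  ⊔preds=[1,5]  new=[-1,3]  old=⊥  +wl: 
  step 5. node 4  ⊔preds=[-5,5]  new=[-4,0]  old=⊥  +wl: 0
  step 6. node 5  ⊔preds=[-5,5]  new=[-5,5]  old=⊥  +wl: 
  step 7. node 6  ⊔preds=[-5,5]  new=[-5,3]  old=⊥  +wl: 1,3
  step 8. node 7  ⊔preds=[-5,5]  new=[-4,5]  old=⊥  +wl: 6
  step 9. node 0  ⊔preds=[-5,5]  new=[-5,5]  stable
  step 10. node 1  ⊔preds=[-5,5]  new=[-5,5]  stable
  step 11. node 3  ⊔preds=[-5,5]  new=[-5,3]  old=[-1,3]  +wl: 
  step 12. node 6  ⊔preds=[-5,5]  new=[-5,3]  stable

Least fixpoint reached:
  node 0: [-5,5]
  node 1: [-5,5]
  node 2: [1,5]
  node 3: [-5,3]
  node 4: [-4,0]
  node 5: [-5,5]
  node 6: [-5,3]
  node 7: [-4,5]

yes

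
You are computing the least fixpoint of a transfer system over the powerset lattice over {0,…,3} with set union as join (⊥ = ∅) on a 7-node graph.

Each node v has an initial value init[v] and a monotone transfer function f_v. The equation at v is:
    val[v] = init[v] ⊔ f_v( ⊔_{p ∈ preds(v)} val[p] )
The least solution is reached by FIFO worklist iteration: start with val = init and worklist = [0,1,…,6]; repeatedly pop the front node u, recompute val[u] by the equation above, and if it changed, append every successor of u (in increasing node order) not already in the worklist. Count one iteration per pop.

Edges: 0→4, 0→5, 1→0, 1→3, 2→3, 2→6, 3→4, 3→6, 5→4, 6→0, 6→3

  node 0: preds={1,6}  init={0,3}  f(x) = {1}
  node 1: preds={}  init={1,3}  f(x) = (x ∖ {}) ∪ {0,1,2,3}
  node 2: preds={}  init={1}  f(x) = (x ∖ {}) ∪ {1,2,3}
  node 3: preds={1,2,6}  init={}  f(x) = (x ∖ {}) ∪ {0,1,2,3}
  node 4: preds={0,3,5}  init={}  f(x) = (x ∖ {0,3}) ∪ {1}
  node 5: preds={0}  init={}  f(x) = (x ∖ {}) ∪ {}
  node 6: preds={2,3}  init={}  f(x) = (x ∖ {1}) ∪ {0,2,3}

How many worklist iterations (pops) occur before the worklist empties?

Worklist (10 pops):
  #1 pop 0: in={1,3} → {0,1,3} (was {0,3}); enqueue []
  #2 pop 1: in={} → {0,1,2,3} (was {1,3}); enqueue [0]
  #3 pop 2: in={} → {1,2,3} (was {1}); enqueue []
  #4 pop 3: in={0,1,2,3} → {0,1,2,3} (was {}); enqueue []
  #5 pop 4: in={0,1,2,3} → {1,2} (was {}); enqueue []
  #6 pop 5: in={0,1,3} → {0,1,3} (was {}); enqueue [4]
  #7 pop 6: in={0,1,2,3} → {0,2,3} (was {}); enqueue [3]
  #8 pop 0: in={0,1,2,3} → {0,1,3} (no change)
  #9 pop 4: in={0,1,2,3} → {1,2} (no change)
  #10 pop 3: in={0,1,2,3} → {0,1,2,3} (no change)

Fixpoint:
  val[0] = {0,1,3}
  val[1] = {0,1,2,3}
  val[2] = {1,2,3}
  val[3] = {0,1,2,3}
  val[4] = {1,2}
  val[5] = {0,1,3}
  val[6] = {0,2,3}

10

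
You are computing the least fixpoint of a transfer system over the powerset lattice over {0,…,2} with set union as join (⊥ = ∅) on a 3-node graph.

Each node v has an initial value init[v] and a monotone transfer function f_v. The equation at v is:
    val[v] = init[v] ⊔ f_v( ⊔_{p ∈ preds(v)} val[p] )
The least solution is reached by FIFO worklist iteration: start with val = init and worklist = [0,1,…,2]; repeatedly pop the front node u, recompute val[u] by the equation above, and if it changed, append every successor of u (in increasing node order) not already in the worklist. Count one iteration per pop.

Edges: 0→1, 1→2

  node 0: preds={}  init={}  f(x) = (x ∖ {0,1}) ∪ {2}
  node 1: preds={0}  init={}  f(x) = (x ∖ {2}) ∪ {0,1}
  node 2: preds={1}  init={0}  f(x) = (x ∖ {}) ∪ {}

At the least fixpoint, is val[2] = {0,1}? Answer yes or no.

Iteration log — 3 steps:
  step 1. node 0  ⊔preds={}  new={2}  old={}  +wl: 
  step 2. node 1  ⊔preds={2}  new={0,1}  old={}  +wl: 
  step 3. node 2  ⊔preds={0,1}  new={0,1}  old={0}  +wl: 

Least fixpoint reached:
  node 0: {2}
  node 1: {0,1}
  node 2: {0,1}

yes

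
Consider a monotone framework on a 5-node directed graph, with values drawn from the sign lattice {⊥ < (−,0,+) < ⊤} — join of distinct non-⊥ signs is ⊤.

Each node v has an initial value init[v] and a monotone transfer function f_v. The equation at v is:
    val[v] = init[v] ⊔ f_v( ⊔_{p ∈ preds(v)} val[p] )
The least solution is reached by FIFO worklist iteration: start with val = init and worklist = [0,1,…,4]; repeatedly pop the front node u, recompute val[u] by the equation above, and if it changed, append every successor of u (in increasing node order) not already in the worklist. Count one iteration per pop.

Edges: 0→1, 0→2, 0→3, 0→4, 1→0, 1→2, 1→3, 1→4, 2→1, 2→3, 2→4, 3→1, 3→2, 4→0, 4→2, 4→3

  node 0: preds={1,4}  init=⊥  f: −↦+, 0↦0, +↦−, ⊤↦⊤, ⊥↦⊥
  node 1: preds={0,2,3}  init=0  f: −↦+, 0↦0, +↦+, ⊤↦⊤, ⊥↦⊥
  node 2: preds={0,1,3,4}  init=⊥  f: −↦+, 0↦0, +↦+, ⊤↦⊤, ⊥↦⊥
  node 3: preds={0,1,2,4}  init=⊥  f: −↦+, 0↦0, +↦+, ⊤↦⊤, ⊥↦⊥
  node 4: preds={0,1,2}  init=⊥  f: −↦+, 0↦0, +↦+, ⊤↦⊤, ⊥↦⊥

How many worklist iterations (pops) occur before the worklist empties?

Worklist (9 pops):
  #1 pop 0: in=0 → 0 (was ⊥); enqueue []
  #2 pop 1: in=0 → 0 (no change)
  #3 pop 2: in=0 → 0 (was ⊥); enqueue [1]
  #4 pop 3: in=0 → 0 (was ⊥); enqueue [2]
  #5 pop 4: in=0 → 0 (was ⊥); enqueue [0,3]
  #6 pop 1: in=0 → 0 (no change)
  #7 pop 2: in=0 → 0 (no change)
  #8 pop 0: in=0 → 0 (no change)
  #9 pop 3: in=0 → 0 (no change)

Fixpoint:
  val[0] = 0
  val[1] = 0
  val[2] = 0
  val[3] = 0
  val[4] = 0

9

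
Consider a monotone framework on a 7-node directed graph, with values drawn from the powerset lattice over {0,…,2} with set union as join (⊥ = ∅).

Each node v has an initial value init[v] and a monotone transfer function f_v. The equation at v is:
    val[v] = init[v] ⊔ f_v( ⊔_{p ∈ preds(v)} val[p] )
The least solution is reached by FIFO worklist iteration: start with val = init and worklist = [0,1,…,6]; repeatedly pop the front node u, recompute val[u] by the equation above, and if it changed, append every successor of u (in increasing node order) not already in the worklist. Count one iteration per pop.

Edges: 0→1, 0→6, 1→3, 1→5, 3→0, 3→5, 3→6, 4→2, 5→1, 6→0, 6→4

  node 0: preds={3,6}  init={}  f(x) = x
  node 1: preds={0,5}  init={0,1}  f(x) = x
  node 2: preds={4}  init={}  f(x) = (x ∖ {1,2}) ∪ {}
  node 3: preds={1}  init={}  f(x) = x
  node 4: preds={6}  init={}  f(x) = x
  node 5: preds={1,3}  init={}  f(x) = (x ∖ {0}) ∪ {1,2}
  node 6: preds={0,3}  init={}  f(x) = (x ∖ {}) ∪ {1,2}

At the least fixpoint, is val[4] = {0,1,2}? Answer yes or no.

Trace (16 dequeues):
  [1] u=0 | in {} | out {} | ==
  [2] u=1 | in {} | out {0,1} | ==
  [3] u=2 | in {} | out {} | ==
  [4] u=3 | in {0,1} | out {0,1} | prev {} | push {0}
  [5] u=4 | in {} | out {} | ==
  [6] u=5 | in {0,1} | out {1,2} | prev {} | push {1}
  [7] u=6 | in {0,1} | out {0,1,2} | prev {} | push {4}
  [8] u=0 | in {0,1,2} | out {0,1,2} | prev {} | push {6}
  [9] u=1 | in {0,1,2} | out {0,1,2} | prev {0,1} | push {3,5}
  [10] u=4 | in {0,1,2} | out {0,1,2} | prev {} | push {2}
  [11] u=6 | in {0,1,2} | out {0,1,2} | ==
  [12] u=3 | in {0,1,2} | out {0,1,2} | prev {0,1} | push {0,6}
  [13] u=5 | in {0,1,2} | out {1,2} | ==
  [14] u=2 | in {0,1,2} | out {0} | prev {} | push {}
  [15] u=0 | in {0,1,2} | out {0,1,2} | ==
  [16] u=6 | in {0,1,2} | out {0,1,2} | ==

Converged values:
  [0] {0,1,2}
  [1] {0,1,2}
  [2] {0}
  [3] {0,1,2}
  [4] {0,1,2}
  [5] {1,2}
  [6] {0,1,2}

yes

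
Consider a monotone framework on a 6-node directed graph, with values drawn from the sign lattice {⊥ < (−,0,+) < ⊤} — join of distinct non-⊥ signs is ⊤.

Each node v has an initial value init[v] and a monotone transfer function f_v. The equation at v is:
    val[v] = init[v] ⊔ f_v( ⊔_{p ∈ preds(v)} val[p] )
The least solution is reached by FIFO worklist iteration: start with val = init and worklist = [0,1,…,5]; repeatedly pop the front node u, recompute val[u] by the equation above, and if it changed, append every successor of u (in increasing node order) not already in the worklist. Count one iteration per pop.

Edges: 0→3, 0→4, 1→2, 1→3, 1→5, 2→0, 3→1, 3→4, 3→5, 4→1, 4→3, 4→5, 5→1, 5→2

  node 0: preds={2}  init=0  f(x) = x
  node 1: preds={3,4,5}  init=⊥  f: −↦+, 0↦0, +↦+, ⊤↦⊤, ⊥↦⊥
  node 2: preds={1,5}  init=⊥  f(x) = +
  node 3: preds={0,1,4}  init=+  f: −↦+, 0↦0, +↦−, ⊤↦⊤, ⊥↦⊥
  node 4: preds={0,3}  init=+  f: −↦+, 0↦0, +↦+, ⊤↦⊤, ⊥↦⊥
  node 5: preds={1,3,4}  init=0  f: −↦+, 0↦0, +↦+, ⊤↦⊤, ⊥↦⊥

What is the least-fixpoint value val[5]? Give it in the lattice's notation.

⊤

Iteration log — 11 steps:
  step 1. node 0  ⊔preds=⊥  new=0  stable
  step 2. node 1  ⊔preds=⊤  new=⊤  old=⊥  +wl: 
  step 3. node 2  ⊔preds=⊤  new=+  old=⊥  +wl: 0
  step 4. node 3  ⊔preds=⊤  new=⊤  old=+  +wl: 1
  step 5. node 4  ⊔preds=⊤  new=⊤  old=+  +wl: 3
  step 6. node 5  ⊔preds=⊤  new=⊤  old=0  +wl: 2
  step 7. node 0  ⊔preds=+  new=⊤  old=0  +wl: 4
  step 8. node 1  ⊔preds=⊤  new=⊤  stable
  step 9. node 3  ⊔preds=⊤  new=⊤  stable
  step 10. node 2  ⊔preds=⊤  new=+  stable
  step 11. node 4  ⊔preds=⊤  new=⊤  stable

Least fixpoint reached:
  node 0: ⊤
  node 1: ⊤
  node 2: +
  node 3: ⊤
  node 4: ⊤
  node 5: ⊤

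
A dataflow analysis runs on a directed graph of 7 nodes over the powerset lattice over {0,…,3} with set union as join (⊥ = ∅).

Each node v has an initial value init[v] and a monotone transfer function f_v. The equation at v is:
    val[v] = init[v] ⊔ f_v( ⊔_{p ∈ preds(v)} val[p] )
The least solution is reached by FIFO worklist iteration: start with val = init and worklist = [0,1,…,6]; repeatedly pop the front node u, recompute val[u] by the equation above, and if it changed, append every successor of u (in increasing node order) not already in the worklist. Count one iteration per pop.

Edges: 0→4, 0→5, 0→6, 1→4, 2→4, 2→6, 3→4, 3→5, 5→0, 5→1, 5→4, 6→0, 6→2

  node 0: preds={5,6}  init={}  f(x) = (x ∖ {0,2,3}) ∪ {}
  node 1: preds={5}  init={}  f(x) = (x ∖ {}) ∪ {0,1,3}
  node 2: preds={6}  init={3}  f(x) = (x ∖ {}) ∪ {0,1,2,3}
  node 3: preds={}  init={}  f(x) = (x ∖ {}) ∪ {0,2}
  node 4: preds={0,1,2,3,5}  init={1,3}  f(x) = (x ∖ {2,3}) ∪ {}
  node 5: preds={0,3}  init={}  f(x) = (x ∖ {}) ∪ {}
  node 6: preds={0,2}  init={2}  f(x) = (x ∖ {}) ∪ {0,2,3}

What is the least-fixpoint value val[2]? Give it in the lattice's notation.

Iteration log — 16 steps:
  step 1. node 0  ⊔preds={2}  new={}  stable
  step 2. node 1  ⊔preds={}  new={0,1,3}  old={}  +wl: 
  step 3. node 2  ⊔preds={2}  new={0,1,2,3}  old={3}  +wl: 
  step 4. node 3  ⊔preds={}  new={0,2}  old={}  +wl: 
  step 5. node 4  ⊔preds={0,1,2,3}  new={0,1,3}  old={1,3}  +wl: 
  step 6. node 5  ⊔preds={0,2}  new={0,2}  old={}  +wl: 0,1,4
  step 7. node 6  ⊔preds={0,1,2,3}  new={0,1,2,3}  old={2}  +wl: 2
  step 8. node 0  ⊔preds={0,1,2,3}  new={1}  old={}  +wl: 5,6
  step 9. node 1  ⊔preds={0,2}  new={0,1,2,3}  old={0,1,3}  +wl: 
  step 10. node 4  ⊔preds={0,1,2,3}  new={0,1,3}  stable
  step 11. node 2  ⊔preds={0,1,2,3}  new={0,1,2,3}  stable
  step 12. node 5  ⊔preds={0,1,2}  new={0,1,2}  old={0,2}  +wl: 0,1,4
  step 13. node 6  ⊔preds={0,1,2,3}  new={0,1,2,3}  stable
  step 14. node 0  ⊔preds={0,1,2,3}  new={1}  stable
  step 15. node 1  ⊔preds={0,1,2}  new={0,1,2,3}  stable
  step 16. node 4  ⊔preds={0,1,2,3}  new={0,1,3}  stable

Least fixpoint reached:
  node 0: {1}
  node 1: {0,1,2,3}
  node 2: {0,1,2,3}
  node 3: {0,2}
  node 4: {0,1,3}
  node 5: {0,1,2}
  node 6: {0,1,2,3}

{0,1,2,3}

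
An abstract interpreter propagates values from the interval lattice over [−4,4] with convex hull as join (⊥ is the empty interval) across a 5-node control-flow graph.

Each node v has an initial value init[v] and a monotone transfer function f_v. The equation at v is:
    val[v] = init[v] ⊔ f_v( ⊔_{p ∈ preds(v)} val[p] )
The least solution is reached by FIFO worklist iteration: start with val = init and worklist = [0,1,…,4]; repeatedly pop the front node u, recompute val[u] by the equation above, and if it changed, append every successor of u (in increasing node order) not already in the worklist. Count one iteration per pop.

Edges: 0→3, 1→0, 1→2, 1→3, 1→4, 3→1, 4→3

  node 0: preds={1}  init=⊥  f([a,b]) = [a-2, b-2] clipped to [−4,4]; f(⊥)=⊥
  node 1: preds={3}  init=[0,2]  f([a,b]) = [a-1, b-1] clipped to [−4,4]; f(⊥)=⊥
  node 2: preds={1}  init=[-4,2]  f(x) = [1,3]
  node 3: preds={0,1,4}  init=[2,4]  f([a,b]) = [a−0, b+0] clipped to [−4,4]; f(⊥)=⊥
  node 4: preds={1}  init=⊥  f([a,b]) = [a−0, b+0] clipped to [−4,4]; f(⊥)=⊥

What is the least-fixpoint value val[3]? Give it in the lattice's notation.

[-4,4]

Iteration log — 18 steps:
  step 1. node 0  ⊔preds=[0,2]  new=[-2,0]  old=⊥  +wl: 
  step 2. node 1  ⊔preds=[2,4]  new=[0,3]  old=[0,2]  +wl: 0
  step 3. node 2  ⊔preds=[0,3]  new=[-4,3]  old=[-4,2]  +wl: 
  step 4. node 3  ⊔preds=[-2,3]  new=[-2,4]  old=[2,4]  +wl: 1
  step 5. node 4  ⊔preds=[0,3]  new=[0,3]  old=⊥  +wl: 3
  step 6. node 0  ⊔preds=[0,3]  new=[-2,1]  old=[-2,0]  +wl: 
  step 7. node 1  ⊔preds=[-2,4]  new=[-3,3]  old=[0,3]  +wl: 0,2,4
  step 8. node 3  ⊔preds=[-3,3]  new=[-3,4]  old=[-2,4]  +wl: 1
  step 9. node 0  ⊔preds=[-3,3]  new=[-4,1]  old=[-2,1]  +wl: 3
  step 10. node 2  ⊔preds=[-3,3]  new=[-4,3]  stable
  step 11. node 4  ⊔preds=[-3,3]  new=[-3,3]  old=[0,3]  +wl: 
  step 12. node 1  ⊔preds=[-3,4]  new=[-4,3]  old=[-3,3]  +wl: 0,2,4
  step 13. node 3  ⊔preds=[-4,3]  new=[-4,4]  old=[-3,4]  +wl: 1
  step 14. node 0  ⊔preds=[-4,3]  new=[-4,1]  stable
  step 15. node 2  ⊔preds=[-4,3]  new=[-4,3]  stable
  step 16. node 4  ⊔preds=[-4,3]  new=[-4,3]  old=[-3,3]  +wl: 3
  step 17. node 1  ⊔preds=[-4,4]  new=[-4,3]  stable
  step 18. node 3  ⊔preds=[-4,3]  new=[-4,4]  stable

Least fixpoint reached:
  node 0: [-4,1]
  node 1: [-4,3]
  node 2: [-4,3]
  node 3: [-4,4]
  node 4: [-4,3]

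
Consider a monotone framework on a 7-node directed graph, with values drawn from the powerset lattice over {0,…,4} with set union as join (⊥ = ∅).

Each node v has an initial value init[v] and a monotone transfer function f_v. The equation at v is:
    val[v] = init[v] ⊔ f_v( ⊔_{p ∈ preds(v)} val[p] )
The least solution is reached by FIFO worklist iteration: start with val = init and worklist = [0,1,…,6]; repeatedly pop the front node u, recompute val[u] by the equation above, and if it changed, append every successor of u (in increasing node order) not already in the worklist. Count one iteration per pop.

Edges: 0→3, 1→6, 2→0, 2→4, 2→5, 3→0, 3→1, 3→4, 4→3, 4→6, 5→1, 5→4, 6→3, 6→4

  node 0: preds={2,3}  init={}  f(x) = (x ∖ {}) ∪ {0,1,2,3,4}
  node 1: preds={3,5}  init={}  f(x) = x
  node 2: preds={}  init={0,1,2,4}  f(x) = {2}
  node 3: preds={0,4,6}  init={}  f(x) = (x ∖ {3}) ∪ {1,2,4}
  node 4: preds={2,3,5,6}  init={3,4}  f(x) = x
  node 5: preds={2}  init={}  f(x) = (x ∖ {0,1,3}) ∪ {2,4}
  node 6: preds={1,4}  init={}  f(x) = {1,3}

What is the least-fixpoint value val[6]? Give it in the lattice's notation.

{1,3}

Trace (12 dequeues):
  [1] u=0 | in {0,1,2,4} | out {0,1,2,3,4} | prev {} | push {}
  [2] u=1 | in {} | out {} | ==
  [3] u=2 | in {} | out {0,1,2,4} | ==
  [4] u=3 | in {0,1,2,3,4} | out {0,1,2,4} | prev {} | push {0,1}
  [5] u=4 | in {0,1,2,4} | out {0,1,2,3,4} | prev {3,4} | push {3}
  [6] u=5 | in {0,1,2,4} | out {2,4} | prev {} | push {4}
  [7] u=6 | in {0,1,2,3,4} | out {1,3} | prev {} | push {}
  [8] u=0 | in {0,1,2,4} | out {0,1,2,3,4} | ==
  [9] u=1 | in {0,1,2,4} | out {0,1,2,4} | prev {} | push {6}
  [10] u=3 | in {0,1,2,3,4} | out {0,1,2,4} | ==
  [11] u=4 | in {0,1,2,3,4} | out {0,1,2,3,4} | ==
  [12] u=6 | in {0,1,2,3,4} | out {1,3} | ==

Converged values:
  [0] {0,1,2,3,4}
  [1] {0,1,2,4}
  [2] {0,1,2,4}
  [3] {0,1,2,4}
  [4] {0,1,2,3,4}
  [5] {2,4}
  [6] {1,3}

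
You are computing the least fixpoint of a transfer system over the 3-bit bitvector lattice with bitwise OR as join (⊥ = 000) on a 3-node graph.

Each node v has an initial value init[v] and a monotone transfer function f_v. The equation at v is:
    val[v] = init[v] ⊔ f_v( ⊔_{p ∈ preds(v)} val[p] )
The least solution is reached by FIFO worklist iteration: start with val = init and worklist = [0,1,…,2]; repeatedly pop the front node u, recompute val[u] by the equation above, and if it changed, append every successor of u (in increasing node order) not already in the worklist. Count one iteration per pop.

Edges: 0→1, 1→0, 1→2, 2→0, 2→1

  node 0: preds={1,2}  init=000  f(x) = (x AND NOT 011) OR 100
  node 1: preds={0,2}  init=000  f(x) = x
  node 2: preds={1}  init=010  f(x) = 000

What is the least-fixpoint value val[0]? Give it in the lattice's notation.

Trace (4 dequeues):
  [1] u=0 | in 010 | out 100 | prev 000 | push {}
  [2] u=1 | in 110 | out 110 | prev 000 | push {0}
  [3] u=2 | in 110 | out 010 | ==
  [4] u=0 | in 110 | out 100 | ==

Converged values:
  [0] 100
  [1] 110
  [2] 010

100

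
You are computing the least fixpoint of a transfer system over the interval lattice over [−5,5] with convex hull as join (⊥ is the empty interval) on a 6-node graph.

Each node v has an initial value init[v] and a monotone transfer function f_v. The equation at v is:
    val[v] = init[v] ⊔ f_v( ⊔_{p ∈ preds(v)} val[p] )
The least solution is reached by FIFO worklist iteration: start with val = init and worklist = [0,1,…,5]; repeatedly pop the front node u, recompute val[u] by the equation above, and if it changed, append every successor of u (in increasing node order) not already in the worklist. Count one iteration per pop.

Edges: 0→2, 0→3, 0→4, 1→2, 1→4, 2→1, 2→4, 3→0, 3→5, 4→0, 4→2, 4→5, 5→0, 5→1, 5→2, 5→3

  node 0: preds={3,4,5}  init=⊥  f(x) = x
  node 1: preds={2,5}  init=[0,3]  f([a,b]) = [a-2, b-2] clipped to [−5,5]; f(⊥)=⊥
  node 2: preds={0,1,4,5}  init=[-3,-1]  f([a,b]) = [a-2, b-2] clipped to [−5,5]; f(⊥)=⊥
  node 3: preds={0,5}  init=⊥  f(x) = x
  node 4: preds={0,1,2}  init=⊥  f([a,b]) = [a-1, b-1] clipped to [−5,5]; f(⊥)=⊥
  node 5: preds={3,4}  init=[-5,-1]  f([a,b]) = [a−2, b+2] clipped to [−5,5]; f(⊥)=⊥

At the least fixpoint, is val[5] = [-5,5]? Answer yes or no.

Trace (22 dequeues):
  [1] u=0 | in [-5,-1] | out [-5,-1] | prev ⊥ | push {}
  [2] u=1 | in [-5,-1] | out [-5,3] | prev [0,3] | push {}
  [3] u=2 | in [-5,3] | out [-5,1] | prev [-3,-1] | push {1}
  [4] u=3 | in [-5,-1] | out [-5,-1] | prev ⊥ | push {0}
  [5] u=4 | in [-5,3] | out [-5,2] | prev ⊥ | push {2}
  [6] u=5 | in [-5,2] | out [-5,4] | prev [-5,-1] | push {3}
  [7] u=1 | in [-5,4] | out [-5,3] | ==
  [8] u=0 | in [-5,4] | out [-5,4] | prev [-5,-1] | push {4}
  [9] u=2 | in [-5,4] | out [-5,2] | prev [-5,1] | push {1}
  [10] u=3 | in [-5,4] | out [-5,4] | prev [-5,-1] | push {0,5}
  [11] u=4 | in [-5,4] | out [-5,3] | prev [-5,2] | push {2}
  [12] u=1 | in [-5,4] | out [-5,3] | ==
  [13] u=0 | in [-5,4] | out [-5,4] | ==
  [14] u=5 | in [-5,4] | out [-5,5] | prev [-5,4] | push {0,1,3}
  [15] u=2 | in [-5,5] | out [-5,3] | prev [-5,2] | push {4}
  [16] u=0 | in [-5,5] | out [-5,5] | prev [-5,4] | push {2}
  [17] u=1 | in [-5,5] | out [-5,3] | ==
  [18] u=3 | in [-5,5] | out [-5,5] | prev [-5,4] | push {0,5}
  [19] u=4 | in [-5,5] | out [-5,4] | prev [-5,3] | push {}
  [20] u=2 | in [-5,5] | out [-5,3] | ==
  [21] u=0 | in [-5,5] | out [-5,5] | ==
  [22] u=5 | in [-5,5] | out [-5,5] | ==

Converged values:
  [0] [-5,5]
  [1] [-5,3]
  [2] [-5,3]
  [3] [-5,5]
  [4] [-5,4]
  [5] [-5,5]

yes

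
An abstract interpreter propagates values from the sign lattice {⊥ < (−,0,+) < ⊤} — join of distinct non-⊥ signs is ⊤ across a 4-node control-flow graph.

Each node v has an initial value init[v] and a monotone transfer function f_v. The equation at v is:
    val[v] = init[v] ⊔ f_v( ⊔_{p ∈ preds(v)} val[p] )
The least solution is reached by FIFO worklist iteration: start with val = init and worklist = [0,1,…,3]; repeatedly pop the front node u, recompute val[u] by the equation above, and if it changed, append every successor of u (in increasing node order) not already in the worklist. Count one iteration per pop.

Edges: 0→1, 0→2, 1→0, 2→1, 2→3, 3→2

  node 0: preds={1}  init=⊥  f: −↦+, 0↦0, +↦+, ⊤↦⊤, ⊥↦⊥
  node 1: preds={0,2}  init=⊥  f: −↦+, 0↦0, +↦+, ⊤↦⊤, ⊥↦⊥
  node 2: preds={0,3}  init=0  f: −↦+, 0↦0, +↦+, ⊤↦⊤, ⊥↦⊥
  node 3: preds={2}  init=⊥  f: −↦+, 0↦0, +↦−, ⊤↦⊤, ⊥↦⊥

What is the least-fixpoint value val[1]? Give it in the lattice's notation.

Trace (7 dequeues):
  [1] u=0 | in ⊥ | out ⊥ | ==
  [2] u=1 | in 0 | out 0 | prev ⊥ | push {0}
  [3] u=2 | in ⊥ | out 0 | ==
  [4] u=3 | in 0 | out 0 | prev ⊥ | push {2}
  [5] u=0 | in 0 | out 0 | prev ⊥ | push {1}
  [6] u=2 | in 0 | out 0 | ==
  [7] u=1 | in 0 | out 0 | ==

Converged values:
  [0] 0
  [1] 0
  [2] 0
  [3] 0

0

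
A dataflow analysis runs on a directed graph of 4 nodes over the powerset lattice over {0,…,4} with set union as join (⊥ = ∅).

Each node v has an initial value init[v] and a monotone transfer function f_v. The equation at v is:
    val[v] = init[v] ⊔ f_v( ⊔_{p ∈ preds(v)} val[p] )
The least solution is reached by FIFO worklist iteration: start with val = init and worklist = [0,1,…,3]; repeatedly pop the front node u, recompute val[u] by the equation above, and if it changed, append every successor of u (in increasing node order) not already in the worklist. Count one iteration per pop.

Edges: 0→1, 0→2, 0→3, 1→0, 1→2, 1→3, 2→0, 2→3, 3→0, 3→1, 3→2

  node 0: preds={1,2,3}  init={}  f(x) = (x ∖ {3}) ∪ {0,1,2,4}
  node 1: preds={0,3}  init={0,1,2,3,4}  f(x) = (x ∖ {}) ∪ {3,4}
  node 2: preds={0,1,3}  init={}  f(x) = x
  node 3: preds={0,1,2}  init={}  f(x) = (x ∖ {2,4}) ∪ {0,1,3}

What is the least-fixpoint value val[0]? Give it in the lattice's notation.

Trace (7 dequeues):
  [1] u=0 | in {0,1,2,3,4} | out {0,1,2,4} | prev {} | push {}
  [2] u=1 | in {0,1,2,4} | out {0,1,2,3,4} | ==
  [3] u=2 | in {0,1,2,3,4} | out {0,1,2,3,4} | prev {} | push {0}
  [4] u=3 | in {0,1,2,3,4} | out {0,1,3} | prev {} | push {1,2}
  [5] u=0 | in {0,1,2,3,4} | out {0,1,2,4} | ==
  [6] u=1 | in {0,1,2,3,4} | out {0,1,2,3,4} | ==
  [7] u=2 | in {0,1,2,3,4} | out {0,1,2,3,4} | ==

Converged values:
  [0] {0,1,2,4}
  [1] {0,1,2,3,4}
  [2] {0,1,2,3,4}
  [3] {0,1,3}

{0,1,2,4}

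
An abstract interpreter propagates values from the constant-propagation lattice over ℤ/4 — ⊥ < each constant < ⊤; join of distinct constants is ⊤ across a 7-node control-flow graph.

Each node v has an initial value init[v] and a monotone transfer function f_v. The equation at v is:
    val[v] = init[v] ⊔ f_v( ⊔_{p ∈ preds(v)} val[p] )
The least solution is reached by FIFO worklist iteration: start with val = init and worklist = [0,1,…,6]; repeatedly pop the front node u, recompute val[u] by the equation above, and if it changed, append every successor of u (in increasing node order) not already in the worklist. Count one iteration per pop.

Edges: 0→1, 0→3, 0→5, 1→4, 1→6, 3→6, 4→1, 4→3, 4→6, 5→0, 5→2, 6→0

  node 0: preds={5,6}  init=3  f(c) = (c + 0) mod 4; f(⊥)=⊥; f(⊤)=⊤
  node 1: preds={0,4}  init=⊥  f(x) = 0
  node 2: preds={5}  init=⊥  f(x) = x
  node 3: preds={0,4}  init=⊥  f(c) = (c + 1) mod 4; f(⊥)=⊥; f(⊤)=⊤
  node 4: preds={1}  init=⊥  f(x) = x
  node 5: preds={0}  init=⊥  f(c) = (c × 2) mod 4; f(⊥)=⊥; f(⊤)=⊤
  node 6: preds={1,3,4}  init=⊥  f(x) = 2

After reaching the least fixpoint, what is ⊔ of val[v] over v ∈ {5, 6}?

⊤

Worklist (17 pops):
  #1 pop 0: in=⊥ → 3 (no change)
  #2 pop 1: in=3 → 0 (was ⊥); enqueue []
  #3 pop 2: in=⊥ → ⊥ (no change)
  #4 pop 3: in=3 → 0 (was ⊥); enqueue []
  #5 pop 4: in=0 → 0 (was ⊥); enqueue [1,3]
  #6 pop 5: in=3 → 2 (was ⊥); enqueue [0,2]
  #7 pop 6: in=0 → 2 (was ⊥); enqueue []
  #8 pop 1: in=⊤ → 0 (no change)
  #9 pop 3: in=⊤ → ⊤ (was 0); enqueue [6]
  #10 pop 0: in=2 → ⊤ (was 3); enqueue [1,3,5]
  #11 pop 2: in=2 → 2 (was ⊥); enqueue []
  #12 pop 6: in=⊤ → 2 (no change)
  #13 pop 1: in=⊤ → 0 (no change)
  #14 pop 3: in=⊤ → ⊤ (no change)
  #15 pop 5: in=⊤ → ⊤ (was 2); enqueue [0,2]
  #16 pop 0: in=⊤ → ⊤ (no change)
  #17 pop 2: in=⊤ → ⊤ (was 2); enqueue []

Fixpoint:
  val[0] = ⊤
  val[1] = 0
  val[2] = ⊤
  val[3] = ⊤
  val[4] = 0
  val[5] = ⊤
  val[6] = 2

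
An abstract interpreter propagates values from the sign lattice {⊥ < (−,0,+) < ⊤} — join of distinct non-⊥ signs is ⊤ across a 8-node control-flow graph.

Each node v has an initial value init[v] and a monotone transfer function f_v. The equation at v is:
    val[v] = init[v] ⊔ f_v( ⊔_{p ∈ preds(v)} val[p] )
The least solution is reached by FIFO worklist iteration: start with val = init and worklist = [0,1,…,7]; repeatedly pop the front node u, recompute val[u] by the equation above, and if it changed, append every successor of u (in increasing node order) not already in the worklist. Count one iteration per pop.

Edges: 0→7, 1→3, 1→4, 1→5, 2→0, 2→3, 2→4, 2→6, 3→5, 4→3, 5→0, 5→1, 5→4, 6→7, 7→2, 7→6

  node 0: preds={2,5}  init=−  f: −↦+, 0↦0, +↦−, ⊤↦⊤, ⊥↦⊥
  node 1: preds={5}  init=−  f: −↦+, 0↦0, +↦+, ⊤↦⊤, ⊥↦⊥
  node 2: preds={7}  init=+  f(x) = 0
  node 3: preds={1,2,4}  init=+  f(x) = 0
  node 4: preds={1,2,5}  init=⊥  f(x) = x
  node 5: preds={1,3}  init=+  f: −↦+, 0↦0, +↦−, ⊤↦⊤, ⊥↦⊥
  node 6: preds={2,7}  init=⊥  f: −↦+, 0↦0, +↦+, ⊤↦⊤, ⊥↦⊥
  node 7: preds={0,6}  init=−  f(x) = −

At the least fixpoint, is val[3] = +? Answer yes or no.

no

Worklist (13 pops):
  #1 pop 0: in=+ → − (no change)
  #2 pop 1: in=+ → ⊤ (was −); enqueue []
  #3 pop 2: in=− → ⊤ (was +); enqueue [0]
  #4 pop 3: in=⊤ → ⊤ (was +); enqueue []
  #5 pop 4: in=⊤ → ⊤ (was ⊥); enqueue [3]
  #6 pop 5: in=⊤ → ⊤ (was +); enqueue [1,4]
  #7 pop 6: in=⊤ → ⊤ (was ⊥); enqueue []
  #8 pop 7: in=⊤ → − (no change)
  #9 pop 0: in=⊤ → ⊤ (was −); enqueue [7]
  #10 pop 3: in=⊤ → ⊤ (no change)
  #11 pop 1: in=⊤ → ⊤ (no change)
  #12 pop 4: in=⊤ → ⊤ (no change)
  #13 pop 7: in=⊤ → − (no change)

Fixpoint:
  val[0] = ⊤
  val[1] = ⊤
  val[2] = ⊤
  val[3] = ⊤
  val[4] = ⊤
  val[5] = ⊤
  val[6] = ⊤
  val[7] = −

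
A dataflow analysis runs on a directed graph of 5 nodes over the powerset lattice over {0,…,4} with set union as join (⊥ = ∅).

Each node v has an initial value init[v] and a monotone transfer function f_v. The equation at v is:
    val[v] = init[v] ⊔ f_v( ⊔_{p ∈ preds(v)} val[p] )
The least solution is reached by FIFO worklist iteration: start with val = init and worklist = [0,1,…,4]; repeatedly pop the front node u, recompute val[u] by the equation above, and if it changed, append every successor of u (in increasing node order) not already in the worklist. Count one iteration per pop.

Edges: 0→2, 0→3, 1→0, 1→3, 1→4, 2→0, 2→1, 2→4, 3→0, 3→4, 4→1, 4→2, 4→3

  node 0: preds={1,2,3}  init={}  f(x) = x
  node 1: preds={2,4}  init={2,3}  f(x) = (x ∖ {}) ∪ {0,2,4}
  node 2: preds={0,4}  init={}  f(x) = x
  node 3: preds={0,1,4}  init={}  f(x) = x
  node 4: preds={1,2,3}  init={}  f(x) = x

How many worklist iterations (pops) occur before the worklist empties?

12

Trace (12 dequeues):
  [1] u=0 | in {2,3} | out {2,3} | prev {} | push {}
  [2] u=1 | in {} | out {0,2,3,4} | prev {2,3} | push {0}
  [3] u=2 | in {2,3} | out {2,3} | prev {} | push {1}
  [4] u=3 | in {0,2,3,4} | out {0,2,3,4} | prev {} | push {}
  [5] u=4 | in {0,2,3,4} | out {0,2,3,4} | prev {} | push {2,3}
  [6] u=0 | in {0,2,3,4} | out {0,2,3,4} | prev {2,3} | push {}
  [7] u=1 | in {0,2,3,4} | out {0,2,3,4} | ==
  [8] u=2 | in {0,2,3,4} | out {0,2,3,4} | prev {2,3} | push {0,1,4}
  [9] u=3 | in {0,2,3,4} | out {0,2,3,4} | ==
  [10] u=0 | in {0,2,3,4} | out {0,2,3,4} | ==
  [11] u=1 | in {0,2,3,4} | out {0,2,3,4} | ==
  [12] u=4 | in {0,2,3,4} | out {0,2,3,4} | ==

Converged values:
  [0] {0,2,3,4}
  [1] {0,2,3,4}
  [2] {0,2,3,4}
  [3] {0,2,3,4}
  [4] {0,2,3,4}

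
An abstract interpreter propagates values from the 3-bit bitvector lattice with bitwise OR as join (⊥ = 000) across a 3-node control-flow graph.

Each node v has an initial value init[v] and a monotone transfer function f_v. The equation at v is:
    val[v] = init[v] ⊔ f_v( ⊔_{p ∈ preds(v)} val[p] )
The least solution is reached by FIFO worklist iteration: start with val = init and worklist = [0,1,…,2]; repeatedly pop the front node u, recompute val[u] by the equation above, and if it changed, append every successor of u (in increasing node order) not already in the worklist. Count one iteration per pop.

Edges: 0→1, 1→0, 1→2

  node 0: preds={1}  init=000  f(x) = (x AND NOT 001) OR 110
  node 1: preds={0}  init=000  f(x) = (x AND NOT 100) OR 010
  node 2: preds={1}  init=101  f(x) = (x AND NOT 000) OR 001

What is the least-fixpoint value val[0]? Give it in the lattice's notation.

Trace (4 dequeues):
  [1] u=0 | in 000 | out 110 | prev 000 | push {}
  [2] u=1 | in 110 | out 010 | prev 000 | push {0}
  [3] u=2 | in 010 | out 111 | prev 101 | push {}
  [4] u=0 | in 010 | out 110 | ==

Converged values:
  [0] 110
  [1] 010
  [2] 111

110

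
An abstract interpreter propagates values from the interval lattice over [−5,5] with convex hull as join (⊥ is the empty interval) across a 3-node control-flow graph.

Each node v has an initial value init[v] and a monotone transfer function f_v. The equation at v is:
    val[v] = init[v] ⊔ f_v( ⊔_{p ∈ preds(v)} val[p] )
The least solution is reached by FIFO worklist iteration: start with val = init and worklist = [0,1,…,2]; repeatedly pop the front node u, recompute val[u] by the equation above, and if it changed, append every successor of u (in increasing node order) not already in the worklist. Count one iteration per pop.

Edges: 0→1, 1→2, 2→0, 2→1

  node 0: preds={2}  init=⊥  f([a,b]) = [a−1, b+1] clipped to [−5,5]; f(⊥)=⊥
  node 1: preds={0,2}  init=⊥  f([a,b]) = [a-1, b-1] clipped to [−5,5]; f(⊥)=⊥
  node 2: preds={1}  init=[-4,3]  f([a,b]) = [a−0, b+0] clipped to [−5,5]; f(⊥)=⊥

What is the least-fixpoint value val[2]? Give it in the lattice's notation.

[-5,3]

Iteration log — 5 steps:
  step 1. node 0  ⊔preds=[-4,3]  new=[-5,4]  old=⊥  +wl: 
  step 2. node 1  ⊔preds=[-5,4]  new=[-5,3]  old=⊥  +wl: 
  step 3. node 2  ⊔preds=[-5,3]  new=[-5,3]  old=[-4,3]  +wl: 0,1
  step 4. node 0  ⊔preds=[-5,3]  new=[-5,4]  stable
  step 5. node 1  ⊔preds=[-5,4]  new=[-5,3]  stable

Least fixpoint reached:
  node 0: [-5,4]
  node 1: [-5,3]
  node 2: [-5,3]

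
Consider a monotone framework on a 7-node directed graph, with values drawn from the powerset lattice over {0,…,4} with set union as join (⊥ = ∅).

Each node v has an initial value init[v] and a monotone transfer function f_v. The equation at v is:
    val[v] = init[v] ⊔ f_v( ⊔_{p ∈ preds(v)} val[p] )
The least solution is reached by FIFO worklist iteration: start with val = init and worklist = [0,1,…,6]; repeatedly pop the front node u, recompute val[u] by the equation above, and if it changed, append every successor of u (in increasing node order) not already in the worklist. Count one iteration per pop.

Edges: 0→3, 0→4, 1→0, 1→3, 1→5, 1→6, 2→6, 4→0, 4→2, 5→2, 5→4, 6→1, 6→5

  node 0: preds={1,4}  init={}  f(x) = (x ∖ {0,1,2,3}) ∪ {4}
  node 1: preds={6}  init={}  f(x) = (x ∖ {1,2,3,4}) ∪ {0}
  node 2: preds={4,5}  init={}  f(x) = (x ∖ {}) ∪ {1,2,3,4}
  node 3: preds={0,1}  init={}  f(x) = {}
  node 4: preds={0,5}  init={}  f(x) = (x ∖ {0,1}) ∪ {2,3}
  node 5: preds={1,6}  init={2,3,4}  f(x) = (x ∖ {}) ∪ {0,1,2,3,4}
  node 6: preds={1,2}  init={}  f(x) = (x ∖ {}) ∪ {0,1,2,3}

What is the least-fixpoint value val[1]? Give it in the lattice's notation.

{0}

Worklist (13 pops):
  #1 pop 0: in={} → {4} (was {}); enqueue []
  #2 pop 1: in={} → {0} (was {}); enqueue [0]
  #3 pop 2: in={2,3,4} → {1,2,3,4} (was {}); enqueue []
  #4 pop 3: in={0,4} → {} (no change)
  #5 pop 4: in={2,3,4} → {2,3,4} (was {}); enqueue [2]
  #6 pop 5: in={0} → {0,1,2,3,4} (was {2,3,4}); enqueue [4]
  #7 pop 6: in={0,1,2,3,4} → {0,1,2,3,4} (was {}); enqueue [1,5]
  #8 pop 0: in={0,2,3,4} → {4} (no change)
  #9 pop 2: in={0,1,2,3,4} → {0,1,2,3,4} (was {1,2,3,4}); enqueue [6]
  #10 pop 4: in={0,1,2,3,4} → {2,3,4} (no change)
  #11 pop 1: in={0,1,2,3,4} → {0} (no change)
  #12 pop 5: in={0,1,2,3,4} → {0,1,2,3,4} (no change)
  #13 pop 6: in={0,1,2,3,4} → {0,1,2,3,4} (no change)

Fixpoint:
  val[0] = {4}
  val[1] = {0}
  val[2] = {0,1,2,3,4}
  val[3] = {}
  val[4] = {2,3,4}
  val[5] = {0,1,2,3,4}
  val[6] = {0,1,2,3,4}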